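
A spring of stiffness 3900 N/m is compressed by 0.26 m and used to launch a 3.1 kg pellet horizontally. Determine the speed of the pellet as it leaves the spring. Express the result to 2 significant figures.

v = 9.2 m/s

The pellet leaves the spring when the spring is at natural length, so ½kx² = ½mv²
v = x√(k/m) = 0.26 × √(3900/3.1) = 9.222 m/s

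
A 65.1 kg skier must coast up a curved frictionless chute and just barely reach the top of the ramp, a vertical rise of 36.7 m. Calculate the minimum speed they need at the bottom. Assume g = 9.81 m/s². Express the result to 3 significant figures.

At the top they are momentarily at rest, so all KE converts to PE: ½mv² = mgh
v = √(2gh) = √(2 × 9.81 × 36.7) = 26.83 m/s

v = 26.8 m/s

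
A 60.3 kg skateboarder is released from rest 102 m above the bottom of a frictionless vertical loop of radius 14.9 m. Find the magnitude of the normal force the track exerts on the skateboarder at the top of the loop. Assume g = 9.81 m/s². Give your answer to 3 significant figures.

N = 5140 N

Energy from release to top (height 2r): mgh = ½mv_top² + mg(2r)
v_top² = 2g(h − 2r) = 2(9.81)(102 − 29.80) = 1416.6 m²/s²
At the top, both N and weight point toward the centre: N + mg = mv_top²/r
N = m(v_top²/r − g) = 60.3(1416.6/14.9 − 9.81) = 5141 N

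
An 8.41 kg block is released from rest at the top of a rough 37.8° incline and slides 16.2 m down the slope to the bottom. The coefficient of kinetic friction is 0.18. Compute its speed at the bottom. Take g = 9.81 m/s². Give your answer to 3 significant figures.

v = 12.2 m/s

Energy: mgh = ½mv² + W_f, with h = L sinθ and W_f = μ_k (mg cosθ) L
mgh = mgL sinθ = (8.41)(9.81)(16.2)sin37.8° = 819.17 J
W_f = μ_k mg cosθ · L = (0.18)(8.41)(9.81)cos37.8°·16.2 = 190.1 J
½mv² = 819.17 − 190.1 = 629.08 J
v = √(2 × 629.08/8.41) = 12.23 m/s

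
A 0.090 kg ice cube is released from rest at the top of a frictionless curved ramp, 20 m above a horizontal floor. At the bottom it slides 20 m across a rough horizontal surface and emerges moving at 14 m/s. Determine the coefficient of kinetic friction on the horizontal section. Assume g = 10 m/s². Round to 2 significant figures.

Applying the work–energy principle:
mgh = ½mv² + μ_k m g d
mgh = 18.000 J; ½mv² = 8.8200 J
W_f = 18.000 − 8.8200 = 9.180 J
μ_k = W_f/(mg·d) = 9.180/(0.9000 × 20) = 0.5100

μ_k = 0.51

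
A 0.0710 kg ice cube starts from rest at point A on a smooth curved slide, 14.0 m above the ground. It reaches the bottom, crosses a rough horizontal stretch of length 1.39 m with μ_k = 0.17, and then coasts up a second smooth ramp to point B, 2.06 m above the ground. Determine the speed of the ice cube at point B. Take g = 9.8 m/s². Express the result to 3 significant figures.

v = 15.1 m/s

Energy at A: mgh₁ = (0.0710)(9.8)(14.0) = 9.7412 J
Friction loss: W_f = μ_k mg d = 0.1644 J
At B: ½mv² + mgh₂ = mgh₁ − W_f
½mv² = 9.7412 − 0.1644 − 1.4333 = 8.1434 J
v = √(2 × 8.1434/0.0710) = 15.15 m/s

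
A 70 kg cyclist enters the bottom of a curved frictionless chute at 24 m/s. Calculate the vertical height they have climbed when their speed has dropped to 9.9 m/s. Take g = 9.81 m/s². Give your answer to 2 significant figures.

Conservation of energy: ½mv₁² = ½mv₂² + mgh
h = (v₁² − v₂²)/(2g) = (24² − 9.9²)/(2 × 9.81) = 24.36 m

h = 24 m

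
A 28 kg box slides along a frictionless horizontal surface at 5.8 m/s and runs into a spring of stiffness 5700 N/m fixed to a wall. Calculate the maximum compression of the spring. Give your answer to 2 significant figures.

Conservation of energy between contact and max compression: ½mv² = ½kx²
x = v√(m/k) = 5.8 × √(28/5700) = 0.4065 m

x = 0.41 m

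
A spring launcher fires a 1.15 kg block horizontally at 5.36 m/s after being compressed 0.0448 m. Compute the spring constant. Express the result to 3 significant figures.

½kx² = ½mv²
k = mv²/x² = (1.15)(5.36)²/(0.0448)² = 16462 N/m

k = 16500 N/m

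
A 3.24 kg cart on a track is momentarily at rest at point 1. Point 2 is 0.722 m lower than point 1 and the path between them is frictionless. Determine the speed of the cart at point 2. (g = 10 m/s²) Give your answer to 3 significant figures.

v = 3.80 m/s

By conservation of mechanical energy, mgh = ½mv²
v = √(2gh) = √(2 × 10 × 0.722) = √14.440 = 3.800 m/s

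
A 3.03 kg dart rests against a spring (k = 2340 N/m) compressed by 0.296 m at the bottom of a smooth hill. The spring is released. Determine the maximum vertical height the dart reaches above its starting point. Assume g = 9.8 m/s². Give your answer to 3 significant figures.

h = 3.45 m

All spring PE becomes gravitational PE at the highest point: ½kx² = mgh
h = kx²/(2mg) = (2340)(0.296)²/(2 × 3.03 × 9.8) = 3.452 m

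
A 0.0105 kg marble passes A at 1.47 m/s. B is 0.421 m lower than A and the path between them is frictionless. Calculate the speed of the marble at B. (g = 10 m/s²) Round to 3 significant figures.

Energy conservation between the two points: ½mv₀² + mgh = ½mv²
v² = v₀² + 2gh = (1.47)² + 2(10)(0.421) = 10.581
v = √10.581 = 3.253 m/s

v = 3.25 m/s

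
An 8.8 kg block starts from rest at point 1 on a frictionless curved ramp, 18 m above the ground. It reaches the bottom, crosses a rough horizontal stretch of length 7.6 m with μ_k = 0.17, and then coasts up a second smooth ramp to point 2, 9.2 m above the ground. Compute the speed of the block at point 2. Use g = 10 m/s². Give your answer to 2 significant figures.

Energy at 1: mgh₁ = (8.8)(10)(18) = 1584.0 J
Friction loss: W_f = μ_k mg d = 113.7 J
At 2: ½mv² + mgh₂ = mgh₁ − W_f
½mv² = 1584.0 − 113.7 − 809.60 = 660.70 J
v = √(2 × 660.70/8.8) = 12.25 m/s

v = 12 m/s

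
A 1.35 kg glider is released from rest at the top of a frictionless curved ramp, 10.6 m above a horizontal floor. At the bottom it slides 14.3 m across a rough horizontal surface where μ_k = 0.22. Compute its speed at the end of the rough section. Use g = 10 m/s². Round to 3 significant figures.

Energy bookkeeping (friction removes W_f = μ_k N d):
mgh = ½mv² + μ_k m g d
W_f = μ_k mg d = (0.22)(1.35)(10)(14.3) = 42.47 J
½mv² = mgh − W_f = 143.10 − 42.47 = 100.63 J
v = √(2 × 100.63/1.35) = 12.21 m/s

v = 12.2 m/s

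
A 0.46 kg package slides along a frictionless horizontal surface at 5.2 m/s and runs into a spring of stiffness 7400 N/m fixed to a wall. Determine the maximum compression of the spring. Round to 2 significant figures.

x = 0.041 m

All KE is stored as spring PE at maximum compression: ½mv² = ½kx²
x = v√(m/k) = 5.2 × √(0.46/7400) = 0.04100 m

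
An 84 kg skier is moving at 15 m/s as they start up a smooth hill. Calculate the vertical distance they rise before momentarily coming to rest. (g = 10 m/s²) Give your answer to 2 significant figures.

h = 11 m

Setting KE at the bottom equal to PE gained: ½mv² = mgh
h = v²/(2g) = 15²/(2 × 10) = 11.25 m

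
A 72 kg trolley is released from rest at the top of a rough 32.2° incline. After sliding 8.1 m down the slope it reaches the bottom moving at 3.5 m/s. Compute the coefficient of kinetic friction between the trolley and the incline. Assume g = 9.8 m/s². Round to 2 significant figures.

μ_k = 0.54

The energy dissipated by friction is the PE lost minus the KE gained:
mgL sinθ = 3045.6 J; ½mv² = 441.00 J
W_f = 3045.6 − 441.00 = 2605 J
μ_k = W_f/(mg cosθ · L) = 2605/(597.1 × 8.1) = 0.5385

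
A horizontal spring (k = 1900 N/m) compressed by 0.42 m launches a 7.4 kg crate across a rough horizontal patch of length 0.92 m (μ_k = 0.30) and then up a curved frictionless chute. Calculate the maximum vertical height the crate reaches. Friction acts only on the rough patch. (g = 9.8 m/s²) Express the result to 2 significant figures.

h = 2.0 m

Spring energy: E₀ = ½kx² = ½(1900)(0.42)² = 167.58 J
Friction: W_f = μ_k mg d = (0.30)(7.4)(9.8)(0.92) = 20.02 J
Energy at base of ramp: E = 167.58 − 20.02 = 147.56 J
At max height all remaining energy is PE: mgh = E ⇒ h = E/(mg) = 147.56/(7.4 × 9.8) = 2.035 m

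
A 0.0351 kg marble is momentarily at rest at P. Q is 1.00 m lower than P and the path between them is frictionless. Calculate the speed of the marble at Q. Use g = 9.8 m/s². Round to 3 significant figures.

Equating total energy at the two states: mgh = ½mv²
v = √(2gh) = √(2 × 9.8 × 1.00) = √19.600 = 4.427 m/s

v = 4.43 m/s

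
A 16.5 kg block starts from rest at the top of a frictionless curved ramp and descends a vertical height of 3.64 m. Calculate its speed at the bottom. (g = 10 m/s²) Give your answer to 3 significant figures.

Energy conservation between the two points: mgh = ½mv²
The mass cancels from both sides.
v = √(2gh) = √(2 × 10 × 3.64) = √72.800 = 8.532 m/s

v = 8.53 m/s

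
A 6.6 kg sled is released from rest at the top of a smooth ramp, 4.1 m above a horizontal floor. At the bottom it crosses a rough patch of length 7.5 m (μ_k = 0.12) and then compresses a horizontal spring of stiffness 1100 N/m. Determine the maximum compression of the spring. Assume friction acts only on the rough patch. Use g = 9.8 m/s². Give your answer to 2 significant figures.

Initial energy: E₁ = mgh = (6.6)(9.8)(4.1) = 265.19 J
Friction removes W_f = μ_k mg d = (0.12)(6.6)(9.8)(7.5) = 58.21 J
Energy reaching the spring: E = 265.19 − 58.21 = 206.98 J
At max compression ½kx² = E ⇒ x = √(2E/k) = √(2 × 206.98/1100) = 0.6134 m

x = 0.61 m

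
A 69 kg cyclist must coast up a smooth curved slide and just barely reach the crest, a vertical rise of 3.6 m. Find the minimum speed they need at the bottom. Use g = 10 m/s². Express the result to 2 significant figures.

At the top they are momentarily at rest, so all KE converts to PE: ½mv² = mgh
v = √(2gh) = √(2 × 10 × 3.6) = 8.485 m/s

v = 8.5 m/s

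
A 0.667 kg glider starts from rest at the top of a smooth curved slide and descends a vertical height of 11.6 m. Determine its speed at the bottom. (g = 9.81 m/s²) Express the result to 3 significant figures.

v = 15.1 m/s

Equating total energy at the two states: mgh = ½mv²
v = √(2gh) = √(2 × 9.81 × 11.6) = √227.59 = 15.09 m/s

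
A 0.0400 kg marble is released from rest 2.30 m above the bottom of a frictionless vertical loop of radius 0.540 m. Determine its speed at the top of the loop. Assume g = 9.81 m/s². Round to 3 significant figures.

Energy conservation: mgh = ½mv_top² + mg(2r)
v_top² = 2g(h − 2r) = 2(9.81)(2.30 − 1.080) = 23.94
v_top = 4.892 m/s

v = 4.89 m/s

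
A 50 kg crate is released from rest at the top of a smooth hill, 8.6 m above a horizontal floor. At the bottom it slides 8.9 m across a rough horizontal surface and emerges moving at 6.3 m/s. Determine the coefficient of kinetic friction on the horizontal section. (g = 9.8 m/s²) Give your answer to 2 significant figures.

μ_k = 0.74

Energy at the top = energy at the end + work done against friction:
mgh = ½mv² + μ_k m g d
mgh = 4214.0 J; ½mv² = 992.25 J
W_f = 4214.0 − 992.25 = 3222 J
μ_k = W_f/(mg·d) = 3222/(490.0 × 8.9) = 0.7388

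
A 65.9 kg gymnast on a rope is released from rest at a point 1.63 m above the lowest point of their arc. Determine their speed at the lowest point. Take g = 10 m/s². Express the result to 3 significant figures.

Equating total energy at the two states: mgh = ½mv²
v = √(2gh) = √(2 × 10 × 1.63) = √32.600 = 5.710 m/s

v = 5.71 m/s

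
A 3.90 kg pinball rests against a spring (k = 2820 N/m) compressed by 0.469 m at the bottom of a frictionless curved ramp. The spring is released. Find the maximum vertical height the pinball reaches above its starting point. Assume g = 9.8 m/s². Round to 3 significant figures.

Energy conservation from release to the highest point: ½kx² = mgh
h = kx²/(2mg) = (2820)(0.469)²/(2 × 3.90 × 9.8) = 8.115 m

h = 8.11 m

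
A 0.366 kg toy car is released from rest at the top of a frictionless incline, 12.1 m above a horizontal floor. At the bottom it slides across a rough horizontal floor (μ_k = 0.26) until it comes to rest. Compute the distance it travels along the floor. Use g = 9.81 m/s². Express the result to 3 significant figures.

d = 46.5 m

Energy at the top = energy at the end + work done against friction:
At rest all PE has been dissipated by friction: mgh = μ_k m g d
d = h/μ_k = 12.1/0.26 = 46.54 m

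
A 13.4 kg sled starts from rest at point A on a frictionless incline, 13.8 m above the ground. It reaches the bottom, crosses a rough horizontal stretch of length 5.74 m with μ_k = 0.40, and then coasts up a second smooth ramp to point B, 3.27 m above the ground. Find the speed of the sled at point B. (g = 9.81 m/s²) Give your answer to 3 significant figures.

Energy at A: mgh₁ = (13.4)(9.81)(13.8) = 1814.1 J
Friction loss: W_f = μ_k mg d = 301.8 J
At B: ½mv² + mgh₂ = mgh₁ − W_f
½mv² = 1814.1 − 301.8 − 429.85 = 1082.4 J
v = √(2 × 1082.4/13.4) = 12.71 m/s

v = 12.7 m/s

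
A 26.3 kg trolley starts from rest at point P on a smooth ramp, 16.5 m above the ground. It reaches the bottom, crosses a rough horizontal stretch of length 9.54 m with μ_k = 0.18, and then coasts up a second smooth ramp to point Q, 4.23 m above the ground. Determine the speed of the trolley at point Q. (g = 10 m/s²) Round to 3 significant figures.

v = 14.5 m/s

Energy at P: mgh₁ = (26.3)(10)(16.5) = 4339.5 J
Friction loss: W_f = μ_k mg d = 451.6 J
At Q: ½mv² + mgh₂ = mgh₁ − W_f
½mv² = 4339.5 − 451.6 − 1112.5 = 2775.4 J
v = √(2 × 2775.4/26.3) = 14.53 m/s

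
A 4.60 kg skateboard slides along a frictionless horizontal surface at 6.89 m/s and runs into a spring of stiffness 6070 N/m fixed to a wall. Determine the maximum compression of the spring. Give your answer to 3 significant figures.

All KE is stored as spring PE at maximum compression: ½mv² = ½kx²
x = v√(m/k) = 6.89 × √(4.60/6070) = 0.1897 m

x = 0.190 m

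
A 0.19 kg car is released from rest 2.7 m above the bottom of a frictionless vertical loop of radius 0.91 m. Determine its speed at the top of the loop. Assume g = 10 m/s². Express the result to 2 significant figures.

Energy conservation: mgh = ½mv_top² + mg(2r)
v_top² = 2g(h − 2r) = 2(10)(2.7 − 1.820) = 17.60
v_top = 4.195 m/s

v = 4.2 m/s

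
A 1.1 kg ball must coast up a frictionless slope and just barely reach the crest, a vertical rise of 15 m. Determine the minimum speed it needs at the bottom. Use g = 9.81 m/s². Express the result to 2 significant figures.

v = 17 m/s

At the top it is momentarily at rest, so all KE converts to PE: ½mv² = mgh
v = √(2gh) = √(2 × 9.81 × 15) = 17.16 m/s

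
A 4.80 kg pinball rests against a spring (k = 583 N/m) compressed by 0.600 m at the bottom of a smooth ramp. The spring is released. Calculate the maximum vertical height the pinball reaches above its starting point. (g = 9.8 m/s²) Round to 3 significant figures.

At maximum height the pinball is at rest, so ½kx² = mgh
h = kx²/(2mg) = (583)(0.600)²/(2 × 4.80 × 9.8) = 2.231 m

h = 2.23 m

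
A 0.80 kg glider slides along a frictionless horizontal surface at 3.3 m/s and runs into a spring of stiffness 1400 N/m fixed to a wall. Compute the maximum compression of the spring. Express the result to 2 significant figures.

All KE is stored as spring PE at maximum compression: ½mv² = ½kx²
x = v√(m/k) = 3.3 × √(0.80/1400) = 0.07889 m

x = 0.079 m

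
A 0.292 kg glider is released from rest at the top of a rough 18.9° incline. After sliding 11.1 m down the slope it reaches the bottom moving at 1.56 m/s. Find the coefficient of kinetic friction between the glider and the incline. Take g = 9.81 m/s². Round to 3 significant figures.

μ_k = 0.331

The energy dissipated by friction is the PE lost minus the KE gained:
mgL sinθ = 10.299 J; ½mv² = 0.35531 J
W_f = 10.299 − 0.35531 = 9.944 J
μ_k = W_f/(mg cosθ · L) = 9.944/(2.710 × 11.1) = 0.3306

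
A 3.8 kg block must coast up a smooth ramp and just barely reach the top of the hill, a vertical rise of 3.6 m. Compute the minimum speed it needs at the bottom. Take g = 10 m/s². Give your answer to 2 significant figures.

At the top it is momentarily at rest, so all KE converts to PE: ½mv² = mgh
v = √(2gh) = √(2 × 10 × 3.6) = 8.485 m/s

v = 8.5 m/s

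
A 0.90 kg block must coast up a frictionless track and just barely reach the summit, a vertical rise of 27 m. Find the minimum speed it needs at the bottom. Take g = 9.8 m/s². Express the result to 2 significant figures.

At the top it is momentarily at rest, so all KE converts to PE: ½mv² = mgh
v = √(2gh) = √(2 × 9.8 × 27) = 23.00 m/s

v = 23 m/s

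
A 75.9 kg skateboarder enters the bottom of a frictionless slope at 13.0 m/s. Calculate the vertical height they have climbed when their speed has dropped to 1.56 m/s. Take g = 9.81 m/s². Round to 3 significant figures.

h = 8.49 m

Energy balance between the two points: ½mv₁² = ½mv₂² + mgh
h = (v₁² − v₂²)/(2g) = (13.0² − 1.56²)/(2 × 9.81) = 8.490 m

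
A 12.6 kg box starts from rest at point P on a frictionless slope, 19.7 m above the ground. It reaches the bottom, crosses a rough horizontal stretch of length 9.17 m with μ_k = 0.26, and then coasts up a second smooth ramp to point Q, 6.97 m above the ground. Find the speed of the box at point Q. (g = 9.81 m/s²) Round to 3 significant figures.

v = 14.2 m/s

Energy at P: mgh₁ = (12.6)(9.81)(19.7) = 2435.0 J
Friction loss: W_f = μ_k mg d = 294.7 J
At Q: ½mv² + mgh₂ = mgh₁ − W_f
½mv² = 2435.0 − 294.7 − 861.53 = 1278.8 J
v = √(2 × 1278.8/12.6) = 14.25 m/s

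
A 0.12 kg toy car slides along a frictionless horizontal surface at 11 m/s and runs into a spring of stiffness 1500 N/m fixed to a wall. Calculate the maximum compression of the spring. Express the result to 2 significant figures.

x = 0.098 m

At max compression the car is momentarily at rest: ½mv² = ½kx²
x = v√(m/k) = 11 × √(0.12/1500) = 0.09839 m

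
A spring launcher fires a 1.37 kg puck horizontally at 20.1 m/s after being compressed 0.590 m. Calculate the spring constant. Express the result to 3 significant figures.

½kx² = ½mv²
k = mv²/x² = (1.37)(20.1)²/(0.590)² = 1590 N/m

k = 1590 N/m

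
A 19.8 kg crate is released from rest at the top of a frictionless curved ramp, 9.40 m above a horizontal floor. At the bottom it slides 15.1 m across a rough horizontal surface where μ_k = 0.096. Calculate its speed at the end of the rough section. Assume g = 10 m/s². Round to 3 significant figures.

v = 12.6 m/s

Energy at the top = energy at the end + work done against friction:
mgh = ½mv² + μ_k m g d
W_f = μ_k mg d = (0.096)(19.8)(10)(15.1) = 287.0 J
½mv² = mgh − W_f = 1861.2 − 287.0 = 1574.2 J
v = √(2 × 1574.2/19.8) = 12.61 m/s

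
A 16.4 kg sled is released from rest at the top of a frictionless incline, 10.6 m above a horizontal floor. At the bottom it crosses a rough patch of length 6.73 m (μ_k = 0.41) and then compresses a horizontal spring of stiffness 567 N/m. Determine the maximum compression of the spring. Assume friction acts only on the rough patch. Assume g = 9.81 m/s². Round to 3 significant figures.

x = 2.11 m

Initial energy: E₁ = mgh = (16.4)(9.81)(10.6) = 1705.4 J
Friction removes W_f = μ_k mg d = (0.41)(16.4)(9.81)(6.73) = 443.9 J
Energy reaching the spring: E = 1705.4 − 443.9 = 1261.4 J
At max compression ½kx² = E ⇒ x = √(2E/k) = √(2 × 1261.4/567) = 2.109 m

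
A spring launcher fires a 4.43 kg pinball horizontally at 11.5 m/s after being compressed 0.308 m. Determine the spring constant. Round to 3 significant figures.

k = 6180 N/m

½kx² = ½mv²
k = mv²/x² = (4.43)(11.5)²/(0.308)² = 6176 N/m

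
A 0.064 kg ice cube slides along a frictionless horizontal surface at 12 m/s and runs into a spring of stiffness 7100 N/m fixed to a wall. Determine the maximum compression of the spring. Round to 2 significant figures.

All KE is stored as spring PE at maximum compression: ½mv² = ½kx²
x = v√(m/k) = 12 × √(0.064/7100) = 0.03603 m

x = 0.036 m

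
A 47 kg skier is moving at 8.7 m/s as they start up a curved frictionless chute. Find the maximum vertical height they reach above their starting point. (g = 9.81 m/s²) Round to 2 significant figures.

h = 3.9 m

By energy conservation, ½mv² = mgh
h = v²/(2g) = 8.7²/(2 × 9.81) = 3.858 m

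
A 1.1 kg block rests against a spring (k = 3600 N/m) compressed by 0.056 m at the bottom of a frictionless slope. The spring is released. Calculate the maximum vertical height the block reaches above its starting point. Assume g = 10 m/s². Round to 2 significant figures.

h = 0.51 m

At maximum height the block is at rest, so ½kx² = mgh
h = kx²/(2mg) = (3600)(0.056)²/(2 × 1.1 × 10) = 0.5132 m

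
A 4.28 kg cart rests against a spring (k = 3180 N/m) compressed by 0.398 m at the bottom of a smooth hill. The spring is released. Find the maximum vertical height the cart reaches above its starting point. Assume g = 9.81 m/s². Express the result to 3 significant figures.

h = 6.00 m

All spring PE becomes gravitational PE at the highest point: ½kx² = mgh
h = kx²/(2mg) = (3180)(0.398)²/(2 × 4.28 × 9.81) = 5.999 m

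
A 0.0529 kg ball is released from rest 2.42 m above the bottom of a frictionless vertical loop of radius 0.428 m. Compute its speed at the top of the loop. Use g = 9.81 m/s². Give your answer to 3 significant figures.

v = 5.54 m/s

Energy conservation: mgh = ½mv_top² + mg(2r)
v_top² = 2g(h − 2r) = 2(9.81)(2.42 − 0.8560) = 30.69
v_top = 5.539 m/s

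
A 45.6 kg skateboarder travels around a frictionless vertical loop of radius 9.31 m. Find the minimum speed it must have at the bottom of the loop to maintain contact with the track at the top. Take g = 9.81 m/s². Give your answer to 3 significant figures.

v = 21.4 m/s

At the top: mg = mv_top²/r ⇒ v_top² = gr = 91.33 m²/s²
Energy from bottom to top (height 2r): ½mv_bot² = ½mv_top² + mg(2r)
v_bot² = gr + 4gr = 5gr = 456.7
v_bot = √(5gr) = 21.37 m/s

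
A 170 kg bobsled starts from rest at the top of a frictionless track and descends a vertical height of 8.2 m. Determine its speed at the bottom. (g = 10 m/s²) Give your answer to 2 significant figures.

v = 13 m/s

Equating total energy at the two states: mgh = ½mv²
v = √(2gh) = √(2 × 10 × 8.2) = √164.00 = 12.81 m/s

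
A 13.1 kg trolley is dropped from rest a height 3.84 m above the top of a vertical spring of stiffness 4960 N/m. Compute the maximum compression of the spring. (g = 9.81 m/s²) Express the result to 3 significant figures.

Let x be the compression. The total drop is H + x, and the trolley is instantaneously at rest at max compression, so energy conservation gives:
mg(H + x) = ½kx²
½(4960)x² − (13.1)(9.81)x − (13.1)(9.81)(3.84) = 0
2480x² − 128.5x − 493.5 = 0
x = [128.5 + √(16515 + 4.8953e+06)]/(2 × 2480) = 0.4727 m

x = 0.473 m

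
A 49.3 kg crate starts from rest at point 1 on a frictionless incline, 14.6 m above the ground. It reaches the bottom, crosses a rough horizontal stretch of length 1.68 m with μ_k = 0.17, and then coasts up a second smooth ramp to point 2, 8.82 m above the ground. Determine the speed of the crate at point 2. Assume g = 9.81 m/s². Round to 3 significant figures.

Energy at 1: mgh₁ = (49.3)(9.81)(14.6) = 7061.0 J
Friction loss: W_f = μ_k mg d = 138.1 J
At 2: ½mv² + mgh₂ = mgh₁ − W_f
½mv² = 7061.0 − 138.1 − 4265.6 = 2657.3 J
v = √(2 × 2657.3/49.3) = 10.38 m/s

v = 10.4 m/s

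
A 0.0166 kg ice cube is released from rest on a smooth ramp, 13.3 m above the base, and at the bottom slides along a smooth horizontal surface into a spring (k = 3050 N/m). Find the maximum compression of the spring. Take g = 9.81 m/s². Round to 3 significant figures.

x = 0.0377 m

At max compression the cube is momentarily at rest: mgh = ½kx²
x = √(2mgh/k) = √(2 × 0.0166 × 9.81 × 13.3 / 3050) = 0.03769 m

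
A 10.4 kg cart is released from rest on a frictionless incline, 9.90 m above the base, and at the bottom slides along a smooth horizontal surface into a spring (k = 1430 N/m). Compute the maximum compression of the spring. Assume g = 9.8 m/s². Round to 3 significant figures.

x = 1.19 m

At max compression the cart is momentarily at rest: mgh = ½kx²
x = √(2mgh/k) = √(2 × 10.4 × 9.8 × 9.90 / 1430) = 1.188 m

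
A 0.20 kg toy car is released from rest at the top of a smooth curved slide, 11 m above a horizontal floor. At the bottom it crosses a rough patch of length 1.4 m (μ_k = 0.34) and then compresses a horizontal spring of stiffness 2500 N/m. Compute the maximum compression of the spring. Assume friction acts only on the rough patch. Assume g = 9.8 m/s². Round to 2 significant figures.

x = 0.13 m

Initial energy: E₁ = mgh = (0.20)(9.8)(11) = 21.560 J
Friction removes W_f = μ_k mg d = (0.34)(0.20)(9.8)(1.4) = 0.9330 J
Energy reaching the spring: E = 21.560 − 0.9330 = 20.627 J
At max compression ½kx² = E ⇒ x = √(2E/k) = √(2 × 20.627/2500) = 0.1285 m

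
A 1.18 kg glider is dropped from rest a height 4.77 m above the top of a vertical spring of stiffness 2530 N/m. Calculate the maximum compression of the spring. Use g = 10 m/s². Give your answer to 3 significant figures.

x = 0.216 m

Take the reference level at the top of the uncompressed spring. At max compression the glider has fallen H + x and is momentarily at rest:
mg(H + x) = ½kx²
½(2530)x² − (1.18)(10)x − (1.18)(10)(4.77) = 0
1265x² − 11.80x − 56.29 = 0
x = [11.80 + √(139.2 + 284807)]/(2 × 1265) = 0.2157 m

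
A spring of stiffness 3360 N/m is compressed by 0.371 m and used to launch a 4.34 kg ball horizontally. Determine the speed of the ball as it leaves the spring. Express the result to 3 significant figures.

Conservation of energy: ½kx² = ½mv²
v = x√(k/m) = 0.371 × √(3360/4.34) = 10.32 m/s

v = 10.3 m/s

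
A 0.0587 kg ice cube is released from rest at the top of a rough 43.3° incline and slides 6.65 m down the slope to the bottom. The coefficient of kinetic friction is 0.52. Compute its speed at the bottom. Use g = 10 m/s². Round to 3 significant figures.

v = 6.39 m/s

Taking the bottom as reference, mgh = ½mv² + μ_k N L with h = L sinθ, N = mg cosθ:
mgh = mgL sinθ = (0.0587)(10)(6.65)sin43.3° = 2.6771 J
W_f = μ_k mg cosθ · L = (0.52)(0.0587)(10)cos43.3°·6.65 = 1.477 J
½mv² = 2.6771 − 1.477 = 1.1999 J
v = √(2 × 1.1999/0.0587) = 6.394 m/s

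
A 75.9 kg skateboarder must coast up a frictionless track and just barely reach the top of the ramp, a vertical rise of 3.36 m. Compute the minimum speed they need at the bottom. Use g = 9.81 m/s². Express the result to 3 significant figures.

At the top they are momentarily at rest, so all KE converts to PE: ½mv² = mgh
v = √(2gh) = √(2 × 9.81 × 3.36) = 8.119 m/s

v = 8.12 m/s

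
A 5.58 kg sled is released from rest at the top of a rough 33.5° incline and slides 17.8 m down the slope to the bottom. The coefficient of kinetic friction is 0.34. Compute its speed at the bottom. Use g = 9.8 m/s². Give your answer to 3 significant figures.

Energy: mgh = ½mv² + W_f, with h = L sinθ and W_f = μ_k (mg cosθ) L
mgh = mgL sinθ = (5.58)(9.8)(17.8)sin33.5° = 537.24 J
W_f = μ_k mg cosθ · L = (0.34)(5.58)(9.8)cos33.5°·17.8 = 276.0 J
½mv² = 537.24 − 276.0 = 261.27 J
v = √(2 × 261.27/5.58) = 9.677 m/s

v = 9.68 m/s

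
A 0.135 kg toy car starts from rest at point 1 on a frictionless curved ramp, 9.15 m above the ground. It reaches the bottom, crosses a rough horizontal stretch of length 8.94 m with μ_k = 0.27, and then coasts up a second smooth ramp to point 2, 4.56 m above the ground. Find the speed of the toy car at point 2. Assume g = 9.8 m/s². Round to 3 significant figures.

v = 6.53 m/s

Energy at 1: mgh₁ = (0.135)(9.8)(9.15) = 12.105 J
Friction loss: W_f = μ_k mg d = 3.193 J
At 2: ½mv² + mgh₂ = mgh₁ − W_f
½mv² = 12.105 − 3.193 − 6.0329 = 2.8791 J
v = √(2 × 2.8791/0.135) = 6.531 m/s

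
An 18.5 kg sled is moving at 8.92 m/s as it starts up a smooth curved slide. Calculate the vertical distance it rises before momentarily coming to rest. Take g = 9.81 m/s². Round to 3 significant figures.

h = 4.06 m

By energy conservation, ½mv² = mgh
h = v²/(2g) = 8.92²/(2 × 9.81) = 4.055 m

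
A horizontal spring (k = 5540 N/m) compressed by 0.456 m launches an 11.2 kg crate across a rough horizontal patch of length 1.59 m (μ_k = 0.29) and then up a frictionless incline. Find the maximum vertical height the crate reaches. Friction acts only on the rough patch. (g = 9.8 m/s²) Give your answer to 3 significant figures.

Spring energy: E₀ = ½kx² = ½(5540)(0.456)² = 575.98 J
Friction: W_f = μ_k mg d = (0.29)(11.2)(9.8)(1.59) = 50.61 J
Energy at base of ramp: E = 575.98 − 50.61 = 525.37 J
At max height all remaining energy is PE: mgh = E ⇒ h = E/(mg) = 525.37/(11.2 × 9.8) = 4.787 m

h = 4.79 m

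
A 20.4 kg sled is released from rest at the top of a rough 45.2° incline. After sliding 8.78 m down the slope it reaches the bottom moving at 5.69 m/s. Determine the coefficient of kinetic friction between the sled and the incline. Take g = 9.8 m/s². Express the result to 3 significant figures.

The energy dissipated by friction is the PE lost minus the KE gained:
mgL sinθ = 1245.5 J; ½mv² = 330.24 J
W_f = 1245.5 − 330.24 = 915.3 J
μ_k = W_f/(mg cosθ · L) = 915.3/(140.9 × 8.78) = 0.7400

μ_k = 0.740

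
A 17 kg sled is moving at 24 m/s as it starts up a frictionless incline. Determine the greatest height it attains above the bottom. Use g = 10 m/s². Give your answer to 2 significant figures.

By energy conservation, ½mv² = mgh
h = v²/(2g) = 24²/(2 × 10) = 28.80 m

h = 29 m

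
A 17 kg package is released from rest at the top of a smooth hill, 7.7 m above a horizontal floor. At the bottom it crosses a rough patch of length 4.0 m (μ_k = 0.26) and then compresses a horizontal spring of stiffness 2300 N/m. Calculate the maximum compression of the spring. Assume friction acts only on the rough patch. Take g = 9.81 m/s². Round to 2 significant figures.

x = 0.98 m

Initial energy: E₁ = mgh = (17)(9.81)(7.7) = 1284.1 J
Friction removes W_f = μ_k mg d = (0.26)(17)(9.81)(4.0) = 173.4 J
Energy reaching the spring: E = 1284.1 − 173.4 = 1110.7 J
At max compression ½kx² = E ⇒ x = √(2E/k) = √(2 × 1110.7/2300) = 0.9828 m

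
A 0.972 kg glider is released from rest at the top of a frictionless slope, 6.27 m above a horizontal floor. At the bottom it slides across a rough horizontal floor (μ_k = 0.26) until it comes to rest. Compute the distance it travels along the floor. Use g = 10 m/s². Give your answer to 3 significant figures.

d = 24.1 m

Energy bookkeeping (friction removes W_f = μ_k N d):
At rest all PE has been dissipated by friction: mgh = μ_k m g d
d = h/μ_k = 6.27/0.26 = 24.12 m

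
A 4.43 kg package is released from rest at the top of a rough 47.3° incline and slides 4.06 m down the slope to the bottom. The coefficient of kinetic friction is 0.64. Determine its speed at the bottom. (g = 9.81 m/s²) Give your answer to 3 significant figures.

v = 4.90 m/s

Work–energy: mg(L sinθ) − μ_k(mg cosθ)L = ½mv²
mgh = mgL sinθ = (4.43)(9.81)(4.06)sin47.3° = 129.67 J
W_f = μ_k mg cosθ · L = (0.64)(4.43)(9.81)cos47.3°·4.06 = 76.58 J
½mv² = 129.67 − 76.58 = 53.090 J
v = √(2 × 53.090/4.43) = 4.896 m/s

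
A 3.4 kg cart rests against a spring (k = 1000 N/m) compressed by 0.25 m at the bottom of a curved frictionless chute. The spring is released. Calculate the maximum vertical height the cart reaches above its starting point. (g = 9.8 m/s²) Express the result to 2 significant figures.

h = 0.94 m

All spring PE becomes gravitational PE at the highest point: ½kx² = mgh
h = kx²/(2mg) = (1000)(0.25)²/(2 × 3.4 × 9.8) = 0.9379 m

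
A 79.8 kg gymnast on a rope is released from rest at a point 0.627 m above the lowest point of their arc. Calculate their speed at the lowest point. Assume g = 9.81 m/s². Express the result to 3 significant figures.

Energy conservation between the two points: mgh = ½mv²
The mass cancels from both sides.
v = √(2gh) = √(2 × 9.81 × 0.627) = √12.302 = 3.507 m/s

v = 3.51 m/s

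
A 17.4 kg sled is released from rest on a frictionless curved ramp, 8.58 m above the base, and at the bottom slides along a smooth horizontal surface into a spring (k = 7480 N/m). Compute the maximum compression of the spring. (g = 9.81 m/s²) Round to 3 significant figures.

x = 0.626 m

Gravitational PE at the top equals spring PE at max compression: mgh = ½kx²
x = √(2mgh/k) = √(2 × 17.4 × 9.81 × 8.58 / 7480) = 0.6258 m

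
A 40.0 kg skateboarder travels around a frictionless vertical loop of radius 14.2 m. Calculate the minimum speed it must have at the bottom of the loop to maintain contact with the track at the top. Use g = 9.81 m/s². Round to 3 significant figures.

v = 26.4 m/s

At the top: mg = mv_top²/r ⇒ v_top² = gr = 139.3 m²/s²
Energy from bottom to top (height 2r): ½mv_bot² = ½mv_top² + mg(2r)
v_bot² = gr + 4gr = 5gr = 696.5
v_bot = √(5gr) = 26.39 m/s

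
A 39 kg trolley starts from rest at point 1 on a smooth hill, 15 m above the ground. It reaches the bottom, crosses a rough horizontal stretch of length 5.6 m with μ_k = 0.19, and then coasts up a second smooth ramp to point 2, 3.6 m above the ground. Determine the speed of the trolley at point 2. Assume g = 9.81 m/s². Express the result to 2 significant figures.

Energy at 1: mgh₁ = (39)(9.81)(15) = 5738.9 J
Friction loss: W_f = μ_k mg d = 407.1 J
At 2: ½mv² + mgh₂ = mgh₁ − W_f
½mv² = 5738.9 − 407.1 − 1377.3 = 3954.5 J
v = √(2 × 3954.5/39) = 14.24 m/s

v = 14 m/s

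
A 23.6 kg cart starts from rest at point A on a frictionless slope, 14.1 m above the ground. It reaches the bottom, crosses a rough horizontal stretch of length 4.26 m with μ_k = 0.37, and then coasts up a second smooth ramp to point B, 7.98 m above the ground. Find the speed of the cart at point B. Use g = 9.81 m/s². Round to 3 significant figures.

v = 9.44 m/s

Energy at A: mgh₁ = (23.6)(9.81)(14.1) = 3264.4 J
Friction loss: W_f = μ_k mg d = 364.9 J
At B: ½mv² + mgh₂ = mgh₁ − W_f
½mv² = 3264.4 − 364.9 − 1847.5 = 1052.0 J
v = √(2 × 1052.0/23.6) = 9.442 m/s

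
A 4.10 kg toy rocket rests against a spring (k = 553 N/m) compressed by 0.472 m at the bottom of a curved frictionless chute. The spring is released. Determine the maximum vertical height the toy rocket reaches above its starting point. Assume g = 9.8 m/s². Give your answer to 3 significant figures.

Energy conservation from release to the highest point: ½kx² = mgh
h = kx²/(2mg) = (553)(0.472)²/(2 × 4.10 × 9.8) = 1.533 m

h = 1.53 m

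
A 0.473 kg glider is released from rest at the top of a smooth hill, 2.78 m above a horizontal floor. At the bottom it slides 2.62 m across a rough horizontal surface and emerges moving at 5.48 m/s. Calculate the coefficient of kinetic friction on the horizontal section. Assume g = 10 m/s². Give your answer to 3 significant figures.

μ_k = 0.488

Energy bookkeeping (friction removes W_f = μ_k N d):
mgh = ½mv² + μ_k m g d
mgh = 13.149 J; ½mv² = 7.1022 J
W_f = 13.149 − 7.1022 = 6.047 J
μ_k = W_f/(mg·d) = 6.047/(4.730 × 2.62) = 0.4880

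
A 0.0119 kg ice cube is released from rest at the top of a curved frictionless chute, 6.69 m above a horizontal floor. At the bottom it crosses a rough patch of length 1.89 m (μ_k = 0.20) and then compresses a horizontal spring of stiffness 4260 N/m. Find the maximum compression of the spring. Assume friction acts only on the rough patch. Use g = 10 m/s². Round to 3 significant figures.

x = 0.0188 m

Initial energy: E₁ = mgh = (0.0119)(10)(6.69) = 0.79611 J
Friction removes W_f = μ_k mg d = (0.20)(0.0119)(10)(1.89) = 0.04498 J
Energy reaching the spring: E = 0.79611 − 0.04498 = 0.75113 J
At max compression ½kx² = E ⇒ x = √(2E/k) = √(2 × 0.75113/4260) = 0.01878 m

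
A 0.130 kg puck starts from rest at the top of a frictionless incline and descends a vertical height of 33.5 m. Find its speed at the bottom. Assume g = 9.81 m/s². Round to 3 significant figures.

By conservation of mechanical energy, mgh = ½mv²
v = √(2gh) = √(2 × 9.81 × 33.5) = √657.27 = 25.64 m/s

v = 25.6 m/s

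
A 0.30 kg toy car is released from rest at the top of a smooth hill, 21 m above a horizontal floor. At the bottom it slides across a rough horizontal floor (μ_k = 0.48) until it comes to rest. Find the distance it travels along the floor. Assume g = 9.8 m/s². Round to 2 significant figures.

Applying the work–energy principle:
At rest all PE has been dissipated by friction: mgh = μ_k m g d
d = h/μ_k = 21/0.48 = 43.75 m

d = 44 m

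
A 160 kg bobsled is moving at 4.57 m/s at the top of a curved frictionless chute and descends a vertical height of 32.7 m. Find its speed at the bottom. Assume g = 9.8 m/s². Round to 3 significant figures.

By conservation of mechanical energy, ½mv₀² + mgh = ½mv²
v² = v₀² + 2gh = (4.57)² + 2(9.8)(32.7) = 661.80
v = √661.80 = 25.73 m/s

v = 25.7 m/s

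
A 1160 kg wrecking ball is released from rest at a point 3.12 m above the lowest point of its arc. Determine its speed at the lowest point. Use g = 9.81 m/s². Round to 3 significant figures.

Equating total energy at the two states: mgh = ½mv²
v = √(2gh) = √(2 × 9.81 × 3.12) = √61.214 = 7.824 m/s

v = 7.82 m/s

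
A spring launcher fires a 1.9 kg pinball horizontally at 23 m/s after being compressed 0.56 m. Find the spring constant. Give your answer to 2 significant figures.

Energy stored in the spring equals the launch KE: ½kx² = ½mv²
k = mv²/x² = (1.9)(23)²/(0.56)² = 3205 N/m

k = 3200 N/m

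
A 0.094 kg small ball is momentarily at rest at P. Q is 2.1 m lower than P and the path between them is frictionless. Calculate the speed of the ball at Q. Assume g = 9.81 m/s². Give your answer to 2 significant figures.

Equating total energy at the two states: mgh = ½mv²
v = √(2gh) = √(2 × 9.81 × 2.1) = √41.202 = 6.419 m/s

v = 6.4 m/s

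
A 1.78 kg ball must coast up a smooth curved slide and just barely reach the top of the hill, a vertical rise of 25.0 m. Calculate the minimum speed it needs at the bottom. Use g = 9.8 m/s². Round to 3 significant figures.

At the top it is momentarily at rest, so all KE converts to PE: ½mv² = mgh
v = √(2gh) = √(2 × 9.8 × 25.0) = 22.14 m/s

v = 22.1 m/s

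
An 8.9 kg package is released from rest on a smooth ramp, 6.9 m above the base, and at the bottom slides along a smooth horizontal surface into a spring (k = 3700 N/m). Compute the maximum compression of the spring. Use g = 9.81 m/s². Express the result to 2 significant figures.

x = 0.57 m

Energy conservation (no friction) from release to max compression: mgh = ½kx²
x = √(2mgh/k) = √(2 × 8.9 × 9.81 × 6.9 / 3700) = 0.5706 m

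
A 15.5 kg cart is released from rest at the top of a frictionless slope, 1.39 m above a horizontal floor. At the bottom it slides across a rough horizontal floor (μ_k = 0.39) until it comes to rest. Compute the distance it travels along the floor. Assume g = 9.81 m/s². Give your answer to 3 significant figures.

d = 3.56 m

Energy bookkeeping (friction removes W_f = μ_k N d):
At rest all PE has been dissipated by friction: mgh = μ_k m g d
d = h/μ_k = 1.39/0.39 = 3.564 m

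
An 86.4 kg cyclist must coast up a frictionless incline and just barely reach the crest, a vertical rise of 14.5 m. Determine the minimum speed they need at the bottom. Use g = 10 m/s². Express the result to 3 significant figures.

v = 17.0 m/s

At the top they are momentarily at rest, so all KE converts to PE: ½mv² = mgh
v = √(2gh) = √(2 × 10 × 14.5) = 17.03 m/s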